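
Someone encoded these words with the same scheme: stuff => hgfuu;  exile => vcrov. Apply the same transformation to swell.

hdvoo

Each pair mirrors across the alphabet (s↔h, t↔g, u↔f): positions sum to 25. This is the alphabet-reversal cipher (Atbash): a becomes z, b becomes y, etc.
Applying it to swell: s↔h, w↔d, e↔v, l↔o, l↔o.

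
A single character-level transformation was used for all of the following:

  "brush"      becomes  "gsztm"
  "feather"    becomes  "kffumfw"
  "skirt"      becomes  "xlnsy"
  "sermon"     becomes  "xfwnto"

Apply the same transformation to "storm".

Shifts by position in brush: pos 0: b→g (+5), pos 1: r→s (+1), pos 2: u→z (+5), pos 3: s→t (+1) — repeating every 2. It's a Vigenère-style cipher with numeric key [5,1]: position i shifts by key[i mod 2].
Applying it to storm: s+5=x, t+1=u, o+5=t, r+1=s, m+5=r.

xutsr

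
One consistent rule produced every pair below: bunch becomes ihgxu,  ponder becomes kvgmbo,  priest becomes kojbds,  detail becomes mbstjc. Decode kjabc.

Treating letters as 0–25, the rule is x ↦ 15x + 19 (mod 26).
Decoding kjabc: k(10)→7·(10−19)≡15=p; j(9)→7·(9−19)≡8=i; a(0)→7·(0−19)≡23=x; b(1)→7·(1−19)≡4=e; c(2)→7·(2−19)≡11=l (all mod 26).

pixel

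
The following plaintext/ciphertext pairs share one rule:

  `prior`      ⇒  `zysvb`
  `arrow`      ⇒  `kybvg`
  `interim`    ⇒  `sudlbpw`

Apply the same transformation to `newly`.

xlgsi

The shifts repeat in a cycle of length 2: positions 0,1,… shift by +10, +7, then the pattern repeats.
On newly: n+10=x, e+7=l, w+10=g, l+7=s, y+10=i.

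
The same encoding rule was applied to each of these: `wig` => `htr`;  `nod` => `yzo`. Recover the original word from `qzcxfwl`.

Compare letters: w→h is +11, i→t is +11, g→r is +11 — a constant shift. Each letter is shifted forward by 11 in the alphabet (a Caesar shift of +11).
Decoding qzcxfwl: q−11=f, z−11=o, c−11=r, x−11=m, f−11=u, w−11=l, l−11=a.

formula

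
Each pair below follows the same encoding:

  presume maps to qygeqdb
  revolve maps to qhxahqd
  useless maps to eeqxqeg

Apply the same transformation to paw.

imb

Two steps: reverse the string, then apply a Caesar shift of +12.
For paw: reverse → wap; then shift: w+12=i, a+12=m, p+12=b.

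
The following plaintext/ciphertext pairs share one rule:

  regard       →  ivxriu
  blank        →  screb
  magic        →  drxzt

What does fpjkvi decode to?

Compare letters: r→i is +17, e→v is +17, g→x is +17 — a constant shift. This is a Caesar cipher with shift 17.
Undoing it on fpjkvi: f−17=o, p−17=y, j−17=s, k−17=t, v−17=e, i−17=r.

oyster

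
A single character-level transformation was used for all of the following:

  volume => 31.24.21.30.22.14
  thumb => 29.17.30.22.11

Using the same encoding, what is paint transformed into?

25.10.18.23.29

v is letter #22 and maps to 31: an offset of 9. The number is (letter's place in the alphabet, a=1) + 9.
On paint: p=16→25, a=1→10, i=9→18, n=14→23, t=20→29.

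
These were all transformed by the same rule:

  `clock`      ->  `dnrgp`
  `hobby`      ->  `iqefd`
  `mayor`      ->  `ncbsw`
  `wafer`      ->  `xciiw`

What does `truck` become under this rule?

utxgp

In clock: c→d is +1, l→n is +2, o→r is +3, c→g is +4 — the shift increases by 1 each position. Letter i (0-indexed) is shifted by i+1, so successive shifts are 1, 2, 3, ….
Applying it to truck: t+1=u, r+2=t, u+3=x, c+4=g, k+5=p.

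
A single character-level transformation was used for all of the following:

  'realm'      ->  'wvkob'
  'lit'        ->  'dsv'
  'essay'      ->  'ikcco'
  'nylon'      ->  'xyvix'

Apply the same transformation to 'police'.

omsvyz

The output letters match the input read backwards, each shifted +10: realm reversed is mlaer. Two steps: reverse the string, then apply a Caesar shift of +10.
For police: reverse → ecilop; then shift: e+10=o, c+10=m, i+10=s, l+10=v, o+10=y, p+10=z.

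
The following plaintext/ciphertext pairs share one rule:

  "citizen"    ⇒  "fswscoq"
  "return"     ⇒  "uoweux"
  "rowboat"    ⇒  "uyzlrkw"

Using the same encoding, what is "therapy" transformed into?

Shifts by position in citizen: pos 0: c→f (+3), pos 1: i→s (+10), pos 2: t→w (+3), pos 3: i→s (+10) — repeating every 2. It's a Vigenère-style cipher with numeric key [3,10]: position i shifts by key[i mod 2].
Applying it to therapy: t+3=w, h+10=r, e+3=h, r+10=b, a+3=d, p+10=z, y+3=b.

wrhbdzb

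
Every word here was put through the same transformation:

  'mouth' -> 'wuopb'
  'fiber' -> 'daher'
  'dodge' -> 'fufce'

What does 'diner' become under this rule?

m(12)→w(22) and o(14)→u(20) fit y≡25x+8 (mod 26); the inverse of 25 mod 26 is 25. Treating letters as 0–25, the rule is x ↦ 25x + 8 (mod 26).
For diner: d(3)→25·3+8≡5=f; i(8)→25·8+8≡0=a; n(13)→25·13+8≡21=v; e(4)→25·4+8≡4=e; r(17)→25·17+8≡17=r (all mod 26).

faver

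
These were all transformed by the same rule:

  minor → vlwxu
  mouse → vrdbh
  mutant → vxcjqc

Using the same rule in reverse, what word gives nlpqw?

eight

Shifts by position in minor: pos 0: m→v (+9), pos 1: i→l (+3), pos 2: n→w (+9), pos 3: o→x (+9), pos 4: r→u (+3) — repeating every 3. The shifts repeat in a cycle of length 3: positions 0,1,… shift by +9, +3, +9, then the pattern repeats.
Undoing it on nlpqw: n−9=e, l−3=i, p−9=g, q−9=h, w−3=t.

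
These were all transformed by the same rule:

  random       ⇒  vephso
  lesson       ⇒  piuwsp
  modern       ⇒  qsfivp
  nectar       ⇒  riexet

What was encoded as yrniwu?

Shifts by position in random: pos 0: r→v (+4), pos 1: a→e (+4), pos 2: n→p (+2), pos 3: d→h (+4), pos 4: o→s (+4), pos 5: m→o (+2) — repeating every 3. The shifts repeat in a cycle of length 3: positions 0,1,… shift by +4, +4, +2, then the pattern repeats.
Reversing it on yrniwu: y−4=u, r−4=n, n−2=l, i−4=e, w−4=s, u−2=s.

unless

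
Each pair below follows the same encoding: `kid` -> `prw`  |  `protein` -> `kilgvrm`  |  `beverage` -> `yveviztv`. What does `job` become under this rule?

Each letter is replaced by its mirror in the alphabet: a↔z, b↔y, c↔x, and so on (the Atbash cipher).
Applying it to job: j↔q, o↔l, b↔y.

qly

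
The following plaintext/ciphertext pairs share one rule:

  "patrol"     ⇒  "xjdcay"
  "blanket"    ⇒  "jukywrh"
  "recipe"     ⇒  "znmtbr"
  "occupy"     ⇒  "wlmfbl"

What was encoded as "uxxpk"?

money

Letter i (0-indexed) is shifted by i+8, so successive shifts are 8, 9, 10, ….
Reversing it on uxxpk: u−8=m, x−9=o, x−10=n, p−11=e, k−12=y.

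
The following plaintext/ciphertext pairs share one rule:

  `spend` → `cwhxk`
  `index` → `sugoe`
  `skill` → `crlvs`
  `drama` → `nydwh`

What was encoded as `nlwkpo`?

detail

Shifts by position in spend: pos 0: s→c (+10), pos 1: p→w (+7), pos 2: e→h (+3), pos 3: n→x (+10), pos 4: d→k (+7) — repeating every 3. It's a Vigenère-style cipher with numeric key [10,7,3]: position i shifts by key[i mod 3].
Reversing it on nlwkpo: n−10=d, l−7=e, w−3=t, k−10=a, p−7=i, o−3=l.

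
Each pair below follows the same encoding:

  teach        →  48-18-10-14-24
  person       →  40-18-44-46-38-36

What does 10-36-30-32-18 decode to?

t(#20)→48 and e(#5)→18: differences scale by 2, so n = 2·pos + 8. With a=1..z=26, the number is 2·pos + 8.
Undoing it on 10-36-30-32-18: 10→(10−8)÷2=1=a, 36→(36−8)÷2=14=n, 30→(30−8)÷2=11=k, 32→(32−8)÷2=12=l, 18→(18−8)÷2=5=e.

ankle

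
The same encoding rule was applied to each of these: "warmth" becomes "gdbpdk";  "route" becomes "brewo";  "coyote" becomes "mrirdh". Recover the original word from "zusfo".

price

The shifts repeat in a cycle of length 2: positions 0,1,… shift by +10, +3, then the pattern repeats.
Reversing it on zusfo: z−10=p, u−3=r, s−10=i, f−3=c, o−10=e.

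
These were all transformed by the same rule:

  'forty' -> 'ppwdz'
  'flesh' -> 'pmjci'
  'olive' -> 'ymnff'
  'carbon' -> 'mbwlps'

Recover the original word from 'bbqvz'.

Shifts by position in forty: pos 0: f→p (+10), pos 1: o→p (+1), pos 2: r→w (+5), pos 3: t→d (+10), pos 4: y→z (+1) — repeating every 3. It's a Vigenère-style cipher with numeric key [10,1,5]: position i shifts by key[i mod 3].
Decoding bbqvz: b−10=r, b−1=a, q−5=l, v−10=l, z−1=y.

rally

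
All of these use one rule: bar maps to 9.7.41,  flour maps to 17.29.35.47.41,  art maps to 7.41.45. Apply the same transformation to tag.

45.7.19

b(#2)→9 and a(#1)→7: differences scale by 2, so n = 2·pos + 5. With a=1..z=26, the number is 2·pos + 5.
On tag: t=20→45, a=1→7, g=7→19.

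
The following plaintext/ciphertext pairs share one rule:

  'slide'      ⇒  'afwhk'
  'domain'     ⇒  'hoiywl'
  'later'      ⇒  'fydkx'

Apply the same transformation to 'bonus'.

Treating letters as 0–25, the rule is x ↦ 3x + 24 (mod 26).
For bonus: b(1)→3·1+24≡1=b; o(14)→3·14+24≡14=o; n(13)→3·13+24≡11=l; u(20)→3·20+24≡6=g; s(18)→3·18+24≡0=a (all mod 26).

bolga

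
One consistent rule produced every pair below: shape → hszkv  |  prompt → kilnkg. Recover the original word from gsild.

Each pair mirrors across the alphabet (s↔h, h↔s, a↔z): positions sum to 25. Letters are reflected about the middle of the alphabet (position → 25−position): Atbash.
Reversing it on gsild: g↔t, s↔h, i↔r, l↔o, d↔w.

throw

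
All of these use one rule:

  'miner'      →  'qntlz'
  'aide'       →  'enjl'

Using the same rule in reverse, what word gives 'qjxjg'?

In miner: m→q is +4, i→n is +5, n→t is +6, e→l is +7 — the shift increases by 1 each position. Letter i (0-indexed) is shifted by i+4, so successive shifts are 4, 5, 6, ….
Decoding qjxjg: q−4=m, j−5=e, x−6=r, j−7=c, g−8=y.

mercy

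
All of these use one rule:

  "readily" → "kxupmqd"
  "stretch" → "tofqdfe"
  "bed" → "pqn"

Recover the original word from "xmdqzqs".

The output letters match the input read backwards, each shifted +12: readily reversed is ylidaer. The word is reversed, then every letter is shifted forward by 12.
Undoing it on xmdqzqs: shift back: x−12=l, m−12=a, d−12=r, q−12=e, z−12=n, q−12=e, s−12=g → lareneg; then reverse → general.

general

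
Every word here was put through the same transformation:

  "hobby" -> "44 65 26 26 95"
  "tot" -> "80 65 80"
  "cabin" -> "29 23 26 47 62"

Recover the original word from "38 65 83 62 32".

found

h(#8)→44 and o(#15)→65: differences scale by 3, so n = 3·pos + 20. The formula is n = 3×(alphabet index, a=1) + 20.
Decoding 38 65 83 62 32: 38→(38−20)÷3=6=f, 65→(65−20)÷3=15=o, 83→(83−20)÷3=21=u, 62→(62−20)÷3=14=n, 32→(32−20)÷3=4=d.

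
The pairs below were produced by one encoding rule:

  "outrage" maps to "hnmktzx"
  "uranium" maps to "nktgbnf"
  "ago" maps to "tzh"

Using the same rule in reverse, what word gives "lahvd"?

This is a Caesar cipher with shift 19.
Reversing it on lahvd: l−19=s, a−19=h, h−19=o, v−19=c, d−19=k.

shock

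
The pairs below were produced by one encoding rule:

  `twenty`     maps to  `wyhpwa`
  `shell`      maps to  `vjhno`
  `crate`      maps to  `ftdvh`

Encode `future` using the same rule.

iwwwug

Shifts by position in twenty: pos 0: t→w (+3), pos 1: w→y (+2), pos 2: e→h (+3), pos 3: n→p (+2) — repeating every 2. It's a Vigenère-style cipher with numeric key [3,2]: position i shifts by key[i mod 2].
For future: f+3=i, u+2=w, t+3=w, u+2=w, r+3=u, e+2=g.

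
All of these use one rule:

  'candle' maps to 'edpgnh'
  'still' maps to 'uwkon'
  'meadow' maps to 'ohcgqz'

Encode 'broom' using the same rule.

It's a Vigenère-style cipher with numeric key [2,3]: position i shifts by key[i mod 2].
For broom: b+2=d, r+3=u, o+2=q, o+3=r, m+2=o.

duqro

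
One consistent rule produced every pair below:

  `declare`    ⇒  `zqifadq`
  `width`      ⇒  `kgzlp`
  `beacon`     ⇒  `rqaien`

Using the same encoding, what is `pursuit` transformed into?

d(3)→z(25) and e(4)→q(16) fit y≡17x+0 (mod 26); the inverse of 17 mod 26 is 23. Treating letters as 0–25, the rule is x ↦ 17x + 0 (mod 26).
Applying it to pursuit: p(15)→17·15+0≡21=v; u(20)→17·20+0≡2=c; r(17)→17·17+0≡3=d; s(18)→17·18+0≡20=u; u(20)→17·20+0≡2=c; i(8)→17·8+0≡6=g; t(19)→17·19+0≡11=l (all mod 26).

vcducgl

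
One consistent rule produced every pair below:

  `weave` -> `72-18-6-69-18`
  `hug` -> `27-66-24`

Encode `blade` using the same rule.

w(#23)→72 and e(#5)→18: differences scale by 3, so n = 3·pos + 3. With a=1..z=26, the number is 3·pos + 3.
On blade: b=2→9, l=12→39, a=1→6, d=4→15, e=5→18.

9-39-6-15-18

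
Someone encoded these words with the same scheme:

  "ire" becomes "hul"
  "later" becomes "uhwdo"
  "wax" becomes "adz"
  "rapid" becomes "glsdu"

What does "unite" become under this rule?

hwlqx

The output letters match the input read backwards, each shifted +3: ire reversed is eri. Two steps: reverse the string, then apply a Caesar shift of +3.
On unite: reverse → etinu; then shift: e+3=h, t+3=w, i+3=l, n+3=q, u+3=x.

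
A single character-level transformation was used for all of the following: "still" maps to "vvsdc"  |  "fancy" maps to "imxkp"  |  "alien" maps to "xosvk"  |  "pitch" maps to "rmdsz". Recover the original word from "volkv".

The output letters match the input read backwards, each shifted +10: still reversed is llits. The word is reversed, then every letter is shifted forward by 10.
Decoding volkv: shift back: v−10=l, o−10=e, l−10=b, k−10=a, v−10=l → lebal; then reverse → label.

label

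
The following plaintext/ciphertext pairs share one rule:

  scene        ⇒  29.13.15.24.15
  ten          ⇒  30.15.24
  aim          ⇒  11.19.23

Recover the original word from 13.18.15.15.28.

cheer

s is letter #19 and maps to 29: an offset of 10. Each letter is replaced by its alphabet position (a=1..z=26) + 10.
Decoding 13.18.15.15.28: 13→(13−10)÷1=3=c, 18→(18−10)÷1=8=h, 15→(15−10)÷1=5=e, 15→(15−10)÷1=5=e, 28→(28−10)÷1=18=r.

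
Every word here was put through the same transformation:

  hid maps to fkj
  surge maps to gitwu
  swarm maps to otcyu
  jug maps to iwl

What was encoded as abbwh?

The output letters match the input read backwards, each shifted +2: hid reversed is dih. Read the word backwards and shift each letter +2.
Undoing it on abbwh: shift back: a−2=y, b−2=z, b−2=z, w−2=u, h−2=f → yzzuf; then reverse → fuzzy.

fuzzy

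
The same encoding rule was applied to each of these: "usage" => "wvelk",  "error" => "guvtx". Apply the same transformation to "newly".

In usage: u→w is +2, s→v is +3, a→e is +4, g→l is +5 — the shift increases by 1 each position. Letter i (0-indexed) is shifted by i+2, so successive shifts are 2, 3, 4, ….
Applying it to newly: n+2=p, e+3=h, w+4=a, l+5=q, y+6=e.

phaqe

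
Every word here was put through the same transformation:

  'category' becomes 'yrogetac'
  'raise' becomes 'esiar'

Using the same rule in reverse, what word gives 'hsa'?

It's just the letters in reverse order.
Decoding hsa: then reverse → ash.

ash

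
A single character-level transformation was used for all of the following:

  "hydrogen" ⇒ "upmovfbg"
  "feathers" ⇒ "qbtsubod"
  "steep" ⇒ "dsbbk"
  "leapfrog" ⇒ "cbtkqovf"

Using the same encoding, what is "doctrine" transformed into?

mvxsojgb

Each letter's alphabet position (a=0..z=25) is mapped through 15·x+19 mod 26 — an affine cipher.
For doctrine: d(3)→15·3+19≡12=m; o(14)→15·14+19≡21=v; c(2)→15·2+19≡23=x; t(19)→15·19+19≡18=s; r(17)→15·17+19≡14=o; i(8)→15·8+19≡9=j; n(13)→15·13+19≡6=g; e(4)→15·4+19≡1=b (all mod 26).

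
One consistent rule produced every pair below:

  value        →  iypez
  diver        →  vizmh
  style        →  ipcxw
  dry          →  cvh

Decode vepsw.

Two steps: reverse the string, then apply a Caesar shift of +4.
Undoing it on vepsw: shift back: v−4=r, e−4=a, p−4=l, s−4=o, w−4=s → ralos; then reverse → solar.

solar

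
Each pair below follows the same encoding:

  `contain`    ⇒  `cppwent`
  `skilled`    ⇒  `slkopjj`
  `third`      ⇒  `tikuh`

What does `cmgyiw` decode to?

In contain: c→c is +0, o→p is +1, n→p is +2, t→w is +3 — the shift increases by 1 each position. Each letter shifts forward by its position index (0, 1, 2, …) — the shift grows by one for each successive letter.
Reversing it on cmgyiw: c−0=c, m−1=l, g−2=e, y−3=v, i−4=e, w−5=r.

clever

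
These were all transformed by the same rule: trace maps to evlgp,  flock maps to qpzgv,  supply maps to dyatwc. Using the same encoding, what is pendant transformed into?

aiyhlre

A repeating key of period 2 is used — shifts +11, +4 over and over.
For pendant: p+11=a, e+4=i, n+11=y, d+4=h, a+11=l, n+4=r, t+11=e.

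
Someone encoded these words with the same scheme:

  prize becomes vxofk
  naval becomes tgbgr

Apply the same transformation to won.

cut

Compare letters: p→v is +6, r→x is +6, i→o is +6 — a constant shift. It's a constant shift of +6 (ROT6).
On won: w+6=c, o+6=u, n+6=t.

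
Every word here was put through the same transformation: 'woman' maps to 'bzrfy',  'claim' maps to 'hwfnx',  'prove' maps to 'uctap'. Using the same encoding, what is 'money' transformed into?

rzsjj

It's a Vigenère-style cipher with numeric key [5,11,5]: position i shifts by key[i mod 3].
Applying it to money: m+5=r, o+11=z, n+5=s, e+5=j, y+11=j.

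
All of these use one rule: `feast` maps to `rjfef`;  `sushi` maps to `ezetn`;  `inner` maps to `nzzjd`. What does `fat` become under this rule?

Vowels shift forward by 5 and consonants shift forward by 12.
On fat: f(cons)+12=r, a(vowel)+5=f, t(cons)+12=f.

rff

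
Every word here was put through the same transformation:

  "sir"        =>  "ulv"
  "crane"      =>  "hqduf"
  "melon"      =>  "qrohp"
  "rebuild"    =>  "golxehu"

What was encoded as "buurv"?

sorry

The output letters match the input read backwards, each shifted +3: sir reversed is ris. Two steps: reverse the string, then apply a Caesar shift of +3.
Decoding buurv: shift back: b−3=y, u−3=r, u−3=r, r−3=o, v−3=s → yrros; then reverse → sorry.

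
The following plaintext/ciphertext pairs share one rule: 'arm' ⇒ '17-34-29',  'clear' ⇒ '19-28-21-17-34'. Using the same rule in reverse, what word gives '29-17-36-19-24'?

match

a is letter #1 and maps to 17: an offset of 16. Each letter is replaced by its alphabet position (a=1..z=26) + 16.
Undoing it on 29-17-36-19-24: 29→(29−16)÷1=13=m, 17→(17−16)÷1=1=a, 36→(36−16)÷1=20=t, 19→(19−16)÷1=3=c, 24→(24−16)÷1=8=h.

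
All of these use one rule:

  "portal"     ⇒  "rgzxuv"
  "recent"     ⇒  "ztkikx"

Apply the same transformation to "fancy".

eitgl

The output letters match the input read backwards, each shifted +6: portal reversed is latrop. The word is reversed, then every letter is shifted forward by 6.
On fancy: reverse → ycnaf; then shift: y+6=e, c+6=i, n+6=t, a+6=g, f+6=l.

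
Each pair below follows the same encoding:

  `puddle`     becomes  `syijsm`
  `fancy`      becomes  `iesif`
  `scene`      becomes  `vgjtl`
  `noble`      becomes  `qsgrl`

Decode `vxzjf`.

Letter i (0-indexed) is shifted by i+3, so successive shifts are 3, 4, 5, ….
Undoing it on vxzjf: v−3=s, x−4=t, z−5=u, j−6=d, f−7=y.

study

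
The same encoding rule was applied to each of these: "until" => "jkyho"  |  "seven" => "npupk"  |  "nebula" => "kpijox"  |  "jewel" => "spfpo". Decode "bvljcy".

Treating letters as 0–25, the rule is x ↦ 11x + 23 (mod 26).
Reversing it on bvljcy: b(1)→19·(1−23)≡24=y; v(21)→19·(21−23)≡14=o; l(11)→19·(11−23)≡6=g; j(9)→19·(9−23)≡20=u; c(2)→19·(2−23)≡17=r; y(24)→19·(24−23)≡19=t (all mod 26).

yogurt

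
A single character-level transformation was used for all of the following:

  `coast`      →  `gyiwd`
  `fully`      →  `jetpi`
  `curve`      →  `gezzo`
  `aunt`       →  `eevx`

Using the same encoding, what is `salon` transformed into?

Shifts by position in coast: pos 0: c→g (+4), pos 1: o→y (+10), pos 2: a→i (+8), pos 3: s→w (+4), pos 4: t→d (+10) — repeating every 3. A repeating key of period 3 is used — shifts +4, +10, +8 over and over.
For salon: s+4=w, a+10=k, l+8=t, o+4=s, n+10=x.

wktsx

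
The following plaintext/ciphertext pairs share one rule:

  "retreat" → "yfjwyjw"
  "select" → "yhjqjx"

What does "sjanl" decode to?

given

The output letters match the input read backwards, each shifted +5: retreat reversed is taerter. Read the word backwards and shift each letter +5.
Reversing it on sjanl: shift back: s−5=n, j−5=e, a−5=v, n−5=i, l−5=g → nevig; then reverse → given.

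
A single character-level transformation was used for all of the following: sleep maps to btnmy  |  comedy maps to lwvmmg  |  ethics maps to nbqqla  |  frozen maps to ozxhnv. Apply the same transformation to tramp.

czjuy

Shifts by position in sleep: pos 0: s→b (+9), pos 1: l→t (+8), pos 2: e→n (+9), pos 3: e→m (+8) — repeating every 2. The shifts repeat in a cycle of length 2: positions 0,1,… shift by +9, +8, then the pattern repeats.
For tramp: t+9=c, r+8=z, a+9=j, m+8=u, p+9=y.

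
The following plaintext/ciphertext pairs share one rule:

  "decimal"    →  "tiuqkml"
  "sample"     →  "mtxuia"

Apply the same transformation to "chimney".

The output letters match the input read backwards, each shifted +8: decimal reversed is lamiced. Read the word backwards and shift each letter +8.
For chimney: reverse → yenmihc; then shift: y+8=g, e+8=m, n+8=v, m+8=u, i+8=q, h+8=p, c+8=k.

gmvuqpk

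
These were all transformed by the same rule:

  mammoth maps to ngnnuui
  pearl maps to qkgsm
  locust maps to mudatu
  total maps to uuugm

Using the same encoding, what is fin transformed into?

goo

Two shifts are in play — +6 for a/e/i/o/u, +1 for every other letter.
Applying it to fin: f(cons)+1=g, i(vowel)+6=o, n(cons)+1=o.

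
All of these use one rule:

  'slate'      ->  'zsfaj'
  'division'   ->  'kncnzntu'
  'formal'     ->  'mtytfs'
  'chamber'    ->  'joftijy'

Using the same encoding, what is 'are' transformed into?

The shift depends on letter class: consonant s→z is +7, but vowel a→f is +5. The rule splits by letter class: vowels +5, consonants +7.
For are: a(vowel)+5=f, r(cons)+7=y, e(vowel)+5=j.

fyj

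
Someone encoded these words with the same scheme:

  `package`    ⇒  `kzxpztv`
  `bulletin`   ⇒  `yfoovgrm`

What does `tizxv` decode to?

Each letter is replaced by its mirror in the alphabet: a↔z, b↔y, c↔x, and so on (the Atbash cipher).
Decoding tizxv: t↔g, i↔r, z↔a, x↔c, v↔e.

grace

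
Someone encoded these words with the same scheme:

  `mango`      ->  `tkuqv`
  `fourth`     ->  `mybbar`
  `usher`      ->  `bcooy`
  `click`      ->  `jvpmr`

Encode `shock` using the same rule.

zrvmr

Shifts by position in mango: pos 0: m→t (+7), pos 1: a→k (+10), pos 2: n→u (+7), pos 3: g→q (+10) — repeating every 2. The shifts repeat in a cycle of length 2: positions 0,1,… shift by +7, +10, then the pattern repeats.
Applying it to shock: s+7=z, h+10=r, o+7=v, c+10=m, k+7=r.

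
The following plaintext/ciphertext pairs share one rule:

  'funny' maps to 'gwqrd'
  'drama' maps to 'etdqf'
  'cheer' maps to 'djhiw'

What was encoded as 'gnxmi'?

In funny: f→g is +1, u→w is +2, n→q is +3, n→r is +4 — the shift increases by 1 each position. Letter i (0-indexed) is shifted by i+1, so successive shifts are 1, 2, 3, ….
Undoing it on gnxmi: g−1=f, n−2=l, x−3=u, m−4=i, i−5=d.

fluid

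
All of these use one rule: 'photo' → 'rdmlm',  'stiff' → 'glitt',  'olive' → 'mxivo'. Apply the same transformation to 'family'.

tucixk

This is an affine cipher: with a=0,…,z=25, each position x becomes (5x+20) mod 26.
On family: f(5)→5·5+20≡19=t; a(0)→5·0+20≡20=u; m(12)→5·12+20≡2=c; i(8)→5·8+20≡8=i; l(11)→5·11+20≡23=x; y(24)→5·24+20≡10=k (all mod 26).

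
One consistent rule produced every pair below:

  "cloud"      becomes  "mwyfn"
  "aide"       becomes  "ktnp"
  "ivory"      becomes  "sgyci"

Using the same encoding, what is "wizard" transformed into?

Shifts by position in cloud: pos 0: c→m (+10), pos 1: l→w (+11), pos 2: o→y (+10), pos 3: u→f (+11) — repeating every 2. A repeating key of period 2 is used — shifts +10, +11 over and over.
For wizard: w+10=g, i+11=t, z+10=j, a+11=l, r+10=b, d+11=o.

gtjlbo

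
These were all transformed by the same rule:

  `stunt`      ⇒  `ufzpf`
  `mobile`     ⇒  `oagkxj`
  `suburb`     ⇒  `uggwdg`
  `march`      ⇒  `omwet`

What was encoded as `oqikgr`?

Shifts by position in stunt: pos 0: s→u (+2), pos 1: t→f (+12), pos 2: u→z (+5), pos 3: n→p (+2), pos 4: t→f (+12) — repeating every 3. It's a Vigenère-style cipher with numeric key [2,12,5]: position i shifts by key[i mod 3].
Undoing it on oqikgr: o−2=m, q−12=e, i−5=d, k−2=i, g−12=u, r−5=m.

medium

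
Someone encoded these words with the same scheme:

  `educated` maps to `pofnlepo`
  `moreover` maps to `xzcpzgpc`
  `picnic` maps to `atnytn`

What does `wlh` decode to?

law

Compare letters: e→p is +11, d→o is +11, u→f is +11 — a constant shift. It's a constant shift of +11 (ROT11).
Undoing it on wlh: w−11=l, l−11=a, h−11=w.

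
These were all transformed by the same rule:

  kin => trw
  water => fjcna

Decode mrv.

dim

Compare letters: k→t is +9, i→r is +9, n→w is +9 — a constant shift. Each letter is shifted forward by 9 in the alphabet (a Caesar shift of +9).
Decoding mrv: m−9=d, r−9=i, v−9=m.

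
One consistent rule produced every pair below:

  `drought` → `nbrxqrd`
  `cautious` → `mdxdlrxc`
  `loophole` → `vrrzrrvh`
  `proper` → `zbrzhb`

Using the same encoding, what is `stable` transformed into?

The rule splits by letter class: vowels +3, consonants +10.
For stable: s(cons)+10=c, t(cons)+10=d, a(vowel)+3=d, b(cons)+10=l, l(cons)+10=v, e(vowel)+3=h.

cddlvh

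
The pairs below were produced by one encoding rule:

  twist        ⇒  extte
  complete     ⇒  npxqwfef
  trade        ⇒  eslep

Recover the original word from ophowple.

Shifts by position in twist: pos 0: t→e (+11), pos 1: w→x (+1), pos 2: i→t (+11), pos 3: s→t (+1) — repeating every 2. The shifts repeat in a cycle of length 2: positions 0,1,… shift by +11, +1, then the pattern repeats.
Undoing it on ophowple: o−11=d, p−1=o, h−11=w, o−1=n, w−11=l, p−1=o, l−11=a, e−1=d.

download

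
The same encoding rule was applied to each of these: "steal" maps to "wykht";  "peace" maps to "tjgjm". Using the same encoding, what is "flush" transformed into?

In steal: s→w is +4, t→y is +5, e→k is +6, a→h is +7 — the shift increases by 1 each position. Letter i (0-indexed) is shifted by i+4, so successive shifts are 4, 5, 6, ….
Applying it to flush: f+4=j, l+5=q, u+6=a, s+7=z, h+8=p.

jqazp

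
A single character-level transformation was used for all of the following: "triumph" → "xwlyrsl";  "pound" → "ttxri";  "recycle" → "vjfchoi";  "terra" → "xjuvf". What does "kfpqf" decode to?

gamma

It's a Vigenère-style cipher with numeric key [4,5,3]: position i shifts by key[i mod 3].
Reversing it on kfpqf: k−4=g, f−5=a, p−3=m, q−4=m, f−5=a.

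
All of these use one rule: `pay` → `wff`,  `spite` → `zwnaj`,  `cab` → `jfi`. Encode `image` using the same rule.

The shift depends on letter class: consonant p→w is +7, but vowel a→f is +5. Two shifts are in play — +5 for a/e/i/o/u, +7 for every other letter.
For image: i(vowel)+5=n, m(cons)+7=t, a(vowel)+5=f, g(cons)+7=n, e(vowel)+5=j.

ntfnj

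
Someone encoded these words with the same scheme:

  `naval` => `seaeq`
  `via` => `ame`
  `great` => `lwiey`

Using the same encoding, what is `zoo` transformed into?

ess

The shift depends on letter class: consonant n→s is +5, but vowel a→e is +4. The rule splits by letter class: vowels +4, consonants +5.
Applying it to zoo: z(cons)+5=e, o(vowel)+4=s, o(vowel)+4=s.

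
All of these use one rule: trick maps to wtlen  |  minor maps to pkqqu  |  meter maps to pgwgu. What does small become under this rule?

vodno

Shifts by position in trick: pos 0: t→w (+3), pos 1: r→t (+2), pos 2: i→l (+3), pos 3: c→e (+2) — repeating every 2. It's a Vigenère-style cipher with numeric key [3,2]: position i shifts by key[i mod 2].
For small: s+3=v, m+2=o, a+3=d, l+2=n, l+3=o.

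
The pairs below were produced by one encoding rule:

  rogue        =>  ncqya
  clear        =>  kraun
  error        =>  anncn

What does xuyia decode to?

r(17)→n(13) and o(14)→c(2) fit y≡21x+20 (mod 26); the inverse of 21 mod 26 is 5. Treating letters as 0–25, the rule is x ↦ 21x + 20 (mod 26).
Decoding xuyia: x(23)→5·(23−20)≡15=p; u(20)→5·(20−20)≡0=a; y(24)→5·(24−20)≡20=u; i(8)→5·(8−20)≡18=s; a(0)→5·(0−20)≡4=e (all mod 26).

pause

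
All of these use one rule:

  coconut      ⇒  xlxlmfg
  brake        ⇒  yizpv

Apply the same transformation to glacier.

tozxrvi

Each pair mirrors across the alphabet (c↔x, o↔l, c↔x): positions sum to 25. Letters are reflected about the middle of the alphabet (position → 25−position): Atbash.
For glacier: g↔t, l↔o, a↔z, c↔x, i↔r, e↔v, r↔i.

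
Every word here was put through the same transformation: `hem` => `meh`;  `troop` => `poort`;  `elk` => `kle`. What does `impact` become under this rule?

The output letters match the input read backwards: hem reversed is meh. The word is simply reversed.
On impact: reverse → tcapmi.

tcapmi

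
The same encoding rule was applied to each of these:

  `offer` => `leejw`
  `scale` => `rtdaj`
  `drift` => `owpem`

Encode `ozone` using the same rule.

Each letter's alphabet position (a=0..z=25) is mapped through 21·x+3 mod 26 — an affine cipher.
Applying it to ozone: o(14)→21·14+3≡11=l; z(25)→21·25+3≡8=i; o(14)→21·14+3≡11=l; n(13)→21·13+3≡16=q; e(4)→21·4+3≡9=j (all mod 26).

lilqj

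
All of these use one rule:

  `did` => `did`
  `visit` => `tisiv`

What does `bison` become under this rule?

nosib

It's just the letters in reverse order.
For bison: reverse → nosib.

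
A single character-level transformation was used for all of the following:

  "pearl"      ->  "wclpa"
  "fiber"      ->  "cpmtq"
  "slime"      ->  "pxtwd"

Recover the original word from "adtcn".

crisp

Two steps: reverse the string, then apply a Caesar shift of +11.
Undoing it on adtcn: shift back: a−11=p, d−11=s, t−11=i, c−11=r, n−11=c → psirc; then reverse → crisp.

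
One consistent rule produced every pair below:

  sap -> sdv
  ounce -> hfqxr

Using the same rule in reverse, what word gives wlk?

The output letters match the input read backwards, each shifted +3: sap reversed is pas. Two steps: reverse the string, then apply a Caesar shift of +3.
Reversing it on wlk: shift back: w−3=t, l−3=i, k−3=h → tih; then reverse → hit.

hit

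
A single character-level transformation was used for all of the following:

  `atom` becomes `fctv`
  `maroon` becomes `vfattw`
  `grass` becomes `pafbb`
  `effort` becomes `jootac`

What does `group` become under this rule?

Vowels shift forward by 5 and consonants shift forward by 9.
Applying it to group: g(cons)+9=p, r(cons)+9=a, o(vowel)+5=t, u(vowel)+5=z, p(cons)+9=y.

patzy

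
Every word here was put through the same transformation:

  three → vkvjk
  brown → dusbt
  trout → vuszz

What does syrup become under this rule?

In three: t→v is +2, h→k is +3, r→v is +4, e→j is +5 — the shift increases by 1 each position. Each letter shifts forward by (position + 2), i.e. 2, 3, 4, … — the shift grows by one for each successive letter.
Applying it to syrup: s+2=u, y+3=b, r+4=v, u+5=z, p+6=v.

ubvzv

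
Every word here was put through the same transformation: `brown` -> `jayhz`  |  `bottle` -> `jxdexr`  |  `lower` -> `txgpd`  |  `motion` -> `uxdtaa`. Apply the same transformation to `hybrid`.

phlcuq

In brown: b→j is +8, r→a is +9, o→y is +10, w→h is +11 — the shift increases by 1 each position. Letter i (0-indexed) is shifted by i+8, so successive shifts are 8, 9, 10, ….
On hybrid: h+8=p, y+9=h, b+10=l, r+11=c, i+12=u, d+13=q.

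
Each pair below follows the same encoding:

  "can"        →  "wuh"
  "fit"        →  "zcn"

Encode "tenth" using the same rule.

Compare letters: c→w is +20, a→u is +20, n→h is +20 — a constant shift. Every letter moves 20 places later in the alphabet, wrapping around z→a.
On tenth: t+20=n, e+20=y, n+20=h, t+20=n, h+20=b.

nyhnb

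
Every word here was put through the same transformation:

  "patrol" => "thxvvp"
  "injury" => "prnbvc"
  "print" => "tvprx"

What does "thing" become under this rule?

xlprk

The shift depends on letter class: consonant p→t is +4, but vowel a→h is +7. The rule splits by letter class: vowels +7, consonants +4.
Applying it to thing: t(cons)+4=x, h(cons)+4=l, i(vowel)+7=p, n(cons)+4=r, g(cons)+4=k.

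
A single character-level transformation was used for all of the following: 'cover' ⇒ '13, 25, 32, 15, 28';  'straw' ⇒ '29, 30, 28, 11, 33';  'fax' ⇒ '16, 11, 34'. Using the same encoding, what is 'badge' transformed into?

12, 11, 14, 17, 15

c is letter #3 and maps to 13: an offset of 10. Letters become their 1-based position plus 10 (so a→11, b→12, …).
For badge: b=2→12, a=1→11, d=4→14, g=7→17, e=5→15.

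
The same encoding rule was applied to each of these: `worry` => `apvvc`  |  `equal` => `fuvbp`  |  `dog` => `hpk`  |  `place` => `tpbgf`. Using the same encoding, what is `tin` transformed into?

xjr

The shift depends on letter class: consonant w→a is +4, but vowel o→p is +1. Two shifts are in play — +1 for a/e/i/o/u, +4 for every other letter.
Applying it to tin: t(cons)+4=x, i(vowel)+1=j, n(cons)+4=r.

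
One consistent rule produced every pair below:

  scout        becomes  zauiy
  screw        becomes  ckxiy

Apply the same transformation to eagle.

The word is reversed, then every letter is shifted forward by 6.
On eagle: reverse → elgae; then shift: e+6=k, l+6=r, g+6=m, a+6=g, e+6=k.

krmgk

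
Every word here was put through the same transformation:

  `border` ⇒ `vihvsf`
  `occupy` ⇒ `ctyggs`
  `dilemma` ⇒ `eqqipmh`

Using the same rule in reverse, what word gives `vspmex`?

The output letters match the input read backwards, each shifted +4: border reversed is redrob. The word is reversed, then every letter is shifted forward by 4.
Reversing it on vspmex: shift back: v−4=r, s−4=o, p−4=l, m−4=i, e−4=a, x−4=t → roliat; then reverse → tailor.

tailor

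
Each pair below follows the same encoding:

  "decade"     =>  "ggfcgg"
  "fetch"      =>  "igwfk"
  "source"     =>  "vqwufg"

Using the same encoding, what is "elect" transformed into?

gogfw

The rule splits by letter class: vowels +2, consonants +3.
Applying it to elect: e(vowel)+2=g, l(cons)+3=o, e(vowel)+2=g, c(cons)+3=f, t(cons)+3=w.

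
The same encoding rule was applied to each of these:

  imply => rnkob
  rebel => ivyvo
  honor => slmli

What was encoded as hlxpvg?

socket

Each pair mirrors across the alphabet (i↔r, m↔n, p↔k): positions sum to 25. This is the alphabet-reversal cipher (Atbash): a becomes z, b becomes y, etc.
Undoing it on hlxpvg: h↔s, l↔o, x↔c, p↔k, v↔e, g↔t.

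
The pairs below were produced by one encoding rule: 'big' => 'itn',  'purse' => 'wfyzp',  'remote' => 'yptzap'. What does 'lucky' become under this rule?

sfjrf

The shift depends on letter class: consonant b→i is +7, but vowel i→t is +11. Vowels shift forward by 11 and consonants shift forward by 7.
Applying it to lucky: l(cons)+7=s, u(vowel)+11=f, c(cons)+7=j, k(cons)+7=r, y(cons)+7=f.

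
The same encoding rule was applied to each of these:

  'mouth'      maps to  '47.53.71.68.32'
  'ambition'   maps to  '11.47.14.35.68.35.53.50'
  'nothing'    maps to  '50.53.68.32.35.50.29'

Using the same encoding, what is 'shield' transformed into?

65.32.35.23.44.20

Each letter becomes 3×(its alphabet position, a=1..z=26) + 8.
On shield: s=19→65, h=8→32, i=9→35, e=5→23, l=12→44, d=4→20.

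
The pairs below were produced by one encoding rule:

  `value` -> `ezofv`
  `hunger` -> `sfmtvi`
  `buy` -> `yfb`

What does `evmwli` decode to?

vendor

Each pair mirrors across the alphabet (v↔e, a↔z, l↔o): positions sum to 25. Letters are reflected about the middle of the alphabet (position → 25−position): Atbash.
Decoding evmwli: e↔v, v↔e, m↔n, w↔d, l↔o, i↔r.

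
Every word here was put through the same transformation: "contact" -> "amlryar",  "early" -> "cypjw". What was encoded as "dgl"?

fin

Compare letters: c→a is +24, o→m is +24, n→l is +24 — a constant shift. This is a Caesar cipher with shift 24.
Reversing it on dgl: d−24=f, g−24=i, l−24=n.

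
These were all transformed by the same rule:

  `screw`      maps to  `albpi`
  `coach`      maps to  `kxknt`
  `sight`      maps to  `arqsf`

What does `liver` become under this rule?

trfpd

In screw: s→a is +8, c→l is +9, r→b is +10, e→p is +11 — the shift increases by 1 each position. The shift increases by 1 at each position, starting from +8: 8, 9, 10, ….
On liver: l+8=t, i+9=r, v+10=f, e+11=p, r+12=d.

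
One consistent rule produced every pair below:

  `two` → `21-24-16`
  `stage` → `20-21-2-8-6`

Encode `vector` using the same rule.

The number is (letter's place in the alphabet, a=1) + 1.
For vector: v=22→23, e=5→6, c=3→4, t=20→21, o=15→16, r=18→19.

23-6-4-21-16-19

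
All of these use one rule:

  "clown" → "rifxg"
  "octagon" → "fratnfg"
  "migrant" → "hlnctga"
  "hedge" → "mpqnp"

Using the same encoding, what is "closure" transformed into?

rifbzcp

Treating letters as 0–25, the rule is x ↦ 25x + 19 (mod 26).
On closure: c(2)→25·2+19≡17=r; l(11)→25·11+19≡8=i; o(14)→25·14+19≡5=f; s(18)→25·18+19≡1=b; u(20)→25·20+19≡25=z; r(17)→25·17+19≡2=c; e(4)→25·4+19≡15=p (all mod 26).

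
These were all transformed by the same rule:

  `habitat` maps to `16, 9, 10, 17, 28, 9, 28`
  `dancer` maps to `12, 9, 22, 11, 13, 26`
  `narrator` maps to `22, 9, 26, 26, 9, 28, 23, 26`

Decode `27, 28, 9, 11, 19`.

stack

h is letter #8 and maps to 16: an offset of 8. Letters become their 1-based position plus 8 (so a→9, b→10, …).
Reversing it on 27, 28, 9, 11, 19: 27→(27−8)÷1=19=s, 28→(28−8)÷1=20=t, 9→(9−8)÷1=1=a, 11→(11−8)÷1=3=c, 19→(19−8)÷1=11=k.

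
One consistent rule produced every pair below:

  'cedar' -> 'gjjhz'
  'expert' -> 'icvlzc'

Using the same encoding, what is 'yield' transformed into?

cnksl

In cedar: c→g is +4, e→j is +5, d→j is +6, a→h is +7 — the shift increases by 1 each position. Each letter shifts forward by (position + 4), i.e. 4, 5, 6, … — the shift grows by one for each successive letter.
On yield: y+4=c, i+5=n, e+6=k, l+7=s, d+8=l.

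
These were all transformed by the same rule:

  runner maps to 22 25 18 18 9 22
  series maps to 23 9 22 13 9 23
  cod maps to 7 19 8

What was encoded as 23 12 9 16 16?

r is letter #18 and maps to 22: an offset of 4. Each letter is replaced by its alphabet position (a=1..z=26) + 4.
Reversing it on 23 12 9 16 16: 23→(23−4)÷1=19=s, 12→(12−4)÷1=8=h, 9→(9−4)÷1=5=e, 16→(16−4)÷1=12=l, 16→(16−4)÷1=12=l.

shell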